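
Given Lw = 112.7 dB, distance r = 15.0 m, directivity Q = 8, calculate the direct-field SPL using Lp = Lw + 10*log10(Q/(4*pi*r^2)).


4*pi*r^2 = 4*pi*15.0^2 = 2827.43 m^2
Q / (4*pi*r^2) = 8 / 2827.43 = 0.00282942
Lp = 112.7 + 10*log10(0.00282942) = 87.217 dB


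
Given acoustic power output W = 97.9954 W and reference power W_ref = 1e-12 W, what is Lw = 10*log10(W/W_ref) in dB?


W / W_ref = 97.9954 / 1e-12 = 9.79954e+13
Lw = 10 * log10(9.79954e+13) = 139.91 dB


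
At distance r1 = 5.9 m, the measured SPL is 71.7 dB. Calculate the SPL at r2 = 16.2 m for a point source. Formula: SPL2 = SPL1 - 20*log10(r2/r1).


r2/r1 = 16.2/5.9 = 2.74576
Correction = 20*log10(2.74576) = 8.77325 dB
SPL2 = 71.7 - 8.77325 = 62.927 dB


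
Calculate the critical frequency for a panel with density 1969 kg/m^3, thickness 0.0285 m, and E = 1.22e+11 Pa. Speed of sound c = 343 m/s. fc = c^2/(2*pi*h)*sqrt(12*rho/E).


12*rho/E = 12*1969/1.22e+11 = 1.93672e-07
sqrt(12*rho/E) = sqrt(1.93672e-07) = 0.000440082
c^2/(2*pi*h) = 343^2/(2*pi*0.0285) = 656997
fc = 656997 * 0.000440082 = 289.13 Hz


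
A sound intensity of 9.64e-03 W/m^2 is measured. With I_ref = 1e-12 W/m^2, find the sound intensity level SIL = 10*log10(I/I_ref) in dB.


I / I_ref = 9.64e-03 / 1e-12 = 9.64e+09
SIL = 10 * log10(9.64e+09) = 99.841 dB


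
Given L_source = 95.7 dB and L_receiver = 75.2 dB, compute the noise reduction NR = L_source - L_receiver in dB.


NR = L_source - L_receiver (difference between source and receiving room levels)
NR = 95.7 - 75.2 = 20.5 dB


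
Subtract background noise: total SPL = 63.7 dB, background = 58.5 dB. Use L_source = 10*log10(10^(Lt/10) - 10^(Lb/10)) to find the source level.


10^(63.7/10) = 2.34423e+06
10^(58.5/10) = 707946
Difference = 2.34423e+06 - 707946 = 1.63628e+06
L_source = 10*log10(1.63628e+06) = 62.139 dB


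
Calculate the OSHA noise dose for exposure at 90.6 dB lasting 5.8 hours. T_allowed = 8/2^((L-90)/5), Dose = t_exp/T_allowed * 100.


T_allowed = 8 / 2^((90.6 - 90)/5) = 7.3615 hr
Dose = 5.8 / 7.3615 * 100 = 78.788 %


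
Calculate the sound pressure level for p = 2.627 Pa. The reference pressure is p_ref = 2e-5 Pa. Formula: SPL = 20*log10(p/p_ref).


p / p_ref = 2.627 / 2e-5 = 131350
SPL = 20 * log10(131350) = 102.37 dB


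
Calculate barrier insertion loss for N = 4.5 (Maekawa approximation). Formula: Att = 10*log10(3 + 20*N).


3 + 20*N = 3 + 20*4.5 = 93
Att = 10*log10(93) = 19.685 dB


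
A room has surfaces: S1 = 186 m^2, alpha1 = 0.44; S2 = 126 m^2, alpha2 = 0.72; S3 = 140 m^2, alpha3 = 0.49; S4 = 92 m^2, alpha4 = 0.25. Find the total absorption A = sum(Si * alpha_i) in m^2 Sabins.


186 * 0.44 = 81.84
126 * 0.72 = 90.72
140 * 0.49 = 68.6
92 * 0.25 = 23
A_total = 81.84 + 90.72 + 68.6 + 23 = 264.16 m^2


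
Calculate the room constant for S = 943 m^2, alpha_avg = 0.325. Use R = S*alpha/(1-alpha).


R = 943 * 0.325 / (1 - 0.325) = 454.04 m^2


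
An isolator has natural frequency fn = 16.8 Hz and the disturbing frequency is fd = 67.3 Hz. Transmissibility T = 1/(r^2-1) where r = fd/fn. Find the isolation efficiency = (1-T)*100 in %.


r = 67.3 / 16.8 = 4.00595
r^2 - 1 = 4.00595^2 - 1 = 15.0476
T = 1/15.0476 = 0.0664558
Efficiency = (1 - 0.0664558)*100 = 93.354 %


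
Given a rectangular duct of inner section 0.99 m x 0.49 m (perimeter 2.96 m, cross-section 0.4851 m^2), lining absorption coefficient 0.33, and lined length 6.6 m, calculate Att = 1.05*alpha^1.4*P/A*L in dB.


alpha^1.4 = 0.33^1.4 = 0.211797
Attenuation rate = 1.05 * alpha^1.4 * P / A
= 1.05 * 0.211797 * 2.96 / 0.4851 = 1.35697 dB/m
Total Att = 1.35697 * 6.6 = 8.956 dB


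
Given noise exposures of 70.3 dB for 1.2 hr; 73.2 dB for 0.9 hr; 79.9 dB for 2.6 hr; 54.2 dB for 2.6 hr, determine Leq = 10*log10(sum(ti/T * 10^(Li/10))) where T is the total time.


T_total = 1.2 + 0.9 + 2.6 + 2.6 = 7.3 hr
(1.2/7.3) * 10^(70.3/10) = 1.7614e+06
(0.9/7.3) * 10^(73.2/10) = 2.57584e+06
(2.6/7.3) * 10^(79.9/10) = 3.48057e+07
(2.6/7.3) * 10^(54.2/10) = 93680.8
Sum = 1.7614e+06 + 2.57584e+06 + 3.48057e+07 + 93680.8 = 3.92366e+07
Leq = 10*log10(3.92366e+07) = 75.937 dB


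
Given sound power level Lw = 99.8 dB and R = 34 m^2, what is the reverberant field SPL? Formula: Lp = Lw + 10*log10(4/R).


4/R = 4/34 = 0.117647
Lp = 99.8 + 10*log10(0.117647) = 90.506 dB


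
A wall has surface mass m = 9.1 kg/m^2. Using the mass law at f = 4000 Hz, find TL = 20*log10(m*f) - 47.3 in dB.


m * f = 9.1 * 4000 = 36400
20*log10(36400) = 91.222 dB
TL = 91.222 - 47.3 = 43.922 dB


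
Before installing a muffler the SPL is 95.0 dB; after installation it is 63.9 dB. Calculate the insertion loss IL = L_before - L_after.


Insertion loss = SPL without muffler - SPL with muffler
IL = 95.0 - 63.9 = 31.1 dB


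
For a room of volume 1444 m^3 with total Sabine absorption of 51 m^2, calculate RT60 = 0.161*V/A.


RT60 = 0.161 * 1444 / 51 = 4.5585 s


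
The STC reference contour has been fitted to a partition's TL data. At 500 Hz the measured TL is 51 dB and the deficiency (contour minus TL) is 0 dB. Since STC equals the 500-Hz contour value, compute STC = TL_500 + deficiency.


By ASTM E413, STC = value of the fitted reference contour at 500 Hz.
Contour value at 500 Hz = TL_500 + deficiency = 51 + 0 = 51
STC = 51


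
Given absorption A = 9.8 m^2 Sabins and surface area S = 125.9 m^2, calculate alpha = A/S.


Absorption coefficient = absorbed power / incident power
alpha = A / S = 9.8 / 125.9 = 0.07784


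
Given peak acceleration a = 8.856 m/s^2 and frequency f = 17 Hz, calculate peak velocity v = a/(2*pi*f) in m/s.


omega = 2*pi*f = 2*pi*17 = 106.814 rad/s
v = a / omega = 8.856 / 106.814 = 0.08291 m/s


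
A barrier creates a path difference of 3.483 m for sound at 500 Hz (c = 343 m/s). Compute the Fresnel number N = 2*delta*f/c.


N = 2*delta*f/c = 2*delta/lambda, where lambda = c/f
lambda = 343 / 500 = 0.686 m
N = 2 * 3.483 / 0.686 = 10.155


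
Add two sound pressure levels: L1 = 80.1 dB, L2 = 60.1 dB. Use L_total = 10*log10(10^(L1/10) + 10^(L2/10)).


10^(80.1/10) = 1.02329e+08
10^(60.1/10) = 1.02329e+06
Sum = 1.02329e+08 + 1.02329e+06 = 1.03352e+08
L_total = 10*log10(1.03352e+08) = 80.143 dB


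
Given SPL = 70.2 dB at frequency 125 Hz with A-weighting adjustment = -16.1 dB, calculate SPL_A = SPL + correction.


A-weighting table: 125 Hz -> -16.1 dB correction
SPL_A = SPL + correction = 70.2 + (-16.1) = 54.1 dBA


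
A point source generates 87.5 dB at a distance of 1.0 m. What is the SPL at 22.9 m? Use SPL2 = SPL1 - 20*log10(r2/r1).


r2/r1 = 22.9/1.0 = 22.9
Correction = 20*log10(22.9) = 27.1967 dB
SPL2 = 87.5 - 27.1967 = 60.303 dB


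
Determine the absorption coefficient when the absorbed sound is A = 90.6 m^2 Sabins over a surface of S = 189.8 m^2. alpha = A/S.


Absorption coefficient = absorbed power / incident power
alpha = A / S = 90.6 / 189.8 = 0.47734


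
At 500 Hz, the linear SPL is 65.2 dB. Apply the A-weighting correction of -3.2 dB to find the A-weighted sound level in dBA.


A-weighting table: 500 Hz -> -3.2 dB correction
SPL_A = SPL + correction = 65.2 + (-3.2) = 62 dBA


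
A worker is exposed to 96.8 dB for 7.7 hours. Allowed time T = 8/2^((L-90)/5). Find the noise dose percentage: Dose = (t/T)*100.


T_allowed = 8 / 2^((96.8 - 90)/5) = 3.11666 hr
Dose = 7.7 / 3.11666 * 100 = 247.06 %


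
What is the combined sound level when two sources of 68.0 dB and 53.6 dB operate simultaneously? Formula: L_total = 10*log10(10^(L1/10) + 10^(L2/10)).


10^(68.0/10) = 6.30957e+06
10^(53.6/10) = 229087
Sum = 6.30957e+06 + 229087 = 6.53866e+06
L_total = 10*log10(6.53866e+06) = 68.155 dB


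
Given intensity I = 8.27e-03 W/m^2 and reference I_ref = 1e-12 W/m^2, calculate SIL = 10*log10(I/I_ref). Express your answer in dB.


I / I_ref = 8.27e-03 / 1e-12 = 8.27e+09
SIL = 10 * log10(8.27e+09) = 99.175 dB


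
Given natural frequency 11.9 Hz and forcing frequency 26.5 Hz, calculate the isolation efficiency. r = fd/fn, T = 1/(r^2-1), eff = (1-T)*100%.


r = 26.5 / 11.9 = 2.22689
r^2 - 1 = 2.22689^2 - 1 = 3.95904
T = 1/3.95904 = 0.252586
Efficiency = (1 - 0.252586)*100 = 74.741 %


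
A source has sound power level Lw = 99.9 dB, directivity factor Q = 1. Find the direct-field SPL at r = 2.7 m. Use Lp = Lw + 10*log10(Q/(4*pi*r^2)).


4*pi*r^2 = 4*pi*2.7^2 = 91.6088 m^2
Q / (4*pi*r^2) = 1 / 91.6088 = 0.010916
Lp = 99.9 + 10*log10(0.010916) = 80.281 dB


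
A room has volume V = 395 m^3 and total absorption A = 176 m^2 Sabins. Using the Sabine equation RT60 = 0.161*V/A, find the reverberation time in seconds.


RT60 = 0.161 * 395 / 176 = 0.36134 s


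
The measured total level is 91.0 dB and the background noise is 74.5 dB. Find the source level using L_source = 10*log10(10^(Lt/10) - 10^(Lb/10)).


10^(91.0/10) = 1.25893e+09
10^(74.5/10) = 2.81838e+07
Difference = 1.25893e+09 - 2.81838e+07 = 1.23075e+09
L_source = 10*log10(1.23075e+09) = 90.902 dB


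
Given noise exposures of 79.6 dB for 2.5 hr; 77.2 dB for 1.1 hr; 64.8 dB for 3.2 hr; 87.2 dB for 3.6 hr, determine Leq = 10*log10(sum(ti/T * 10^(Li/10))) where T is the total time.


T_total = 2.5 + 1.1 + 3.2 + 3.6 = 10.4 hr
(2.5/10.4) * 10^(79.6/10) = 2.19233e+07
(1.1/10.4) * 10^(77.2/10) = 5.55085e+06
(3.2/10.4) * 10^(64.8/10) = 929216
(3.6/10.4) * 10^(87.2/10) = 1.81664e+08
Sum = 2.19233e+07 + 5.55085e+06 + 929216 + 1.81664e+08 = 2.10067e+08
Leq = 10*log10(2.10067e+08) = 83.224 dB


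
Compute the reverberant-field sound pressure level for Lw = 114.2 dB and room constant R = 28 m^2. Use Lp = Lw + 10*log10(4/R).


4/R = 4/28 = 0.142857
Lp = 114.2 + 10*log10(0.142857) = 105.75 dB


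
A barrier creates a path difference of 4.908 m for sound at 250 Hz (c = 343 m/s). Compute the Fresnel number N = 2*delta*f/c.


N = 2*delta*f/c = 2*delta/lambda, where lambda = c/f
lambda = 343 / 250 = 1.372 m
N = 2 * 4.908 / 1.372 = 7.1545


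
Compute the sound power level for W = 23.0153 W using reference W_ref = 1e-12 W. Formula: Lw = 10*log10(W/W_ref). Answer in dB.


W / W_ref = 23.0153 / 1e-12 = 2.30153e+13
Lw = 10 * log10(2.30153e+13) = 133.62 dB


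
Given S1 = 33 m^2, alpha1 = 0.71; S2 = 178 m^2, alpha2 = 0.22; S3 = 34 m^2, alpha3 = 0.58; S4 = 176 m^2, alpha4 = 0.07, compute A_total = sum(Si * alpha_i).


33 * 0.71 = 23.43
178 * 0.22 = 39.16
34 * 0.58 = 19.72
176 * 0.07 = 12.32
A_total = 23.43 + 39.16 + 19.72 + 12.32 = 94.63 m^2


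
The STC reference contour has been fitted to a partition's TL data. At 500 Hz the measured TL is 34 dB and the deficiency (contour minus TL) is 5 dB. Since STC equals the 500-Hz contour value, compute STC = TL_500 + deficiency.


By ASTM E413, STC = value of the fitted reference contour at 500 Hz.
Contour value at 500 Hz = TL_500 + deficiency = 34 + 5 = 39
STC = 39


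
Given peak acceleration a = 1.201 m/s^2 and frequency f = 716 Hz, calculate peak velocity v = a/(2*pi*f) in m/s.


omega = 2*pi*f = 2*pi*716 = 4498.76 rad/s
v = a / omega = 1.201 / 4498.76 = 0.00026696 m/s


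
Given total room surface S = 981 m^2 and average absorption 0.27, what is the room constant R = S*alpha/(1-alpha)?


R = 981 * 0.27 / (1 - 0.27) = 362.84 m^2


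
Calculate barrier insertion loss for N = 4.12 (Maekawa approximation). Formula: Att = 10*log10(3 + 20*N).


3 + 20*N = 3 + 20*4.12 = 85.4
Att = 10*log10(85.4) = 19.315 dB


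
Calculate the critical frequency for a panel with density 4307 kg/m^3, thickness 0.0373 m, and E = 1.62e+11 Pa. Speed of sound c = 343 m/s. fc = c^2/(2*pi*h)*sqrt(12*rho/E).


12*rho/E = 12*4307/1.62e+11 = 3.19037e-07
sqrt(12*rho/E) = sqrt(3.19037e-07) = 0.000564834
c^2/(2*pi*h) = 343^2/(2*pi*0.0373) = 501995
fc = 501995 * 0.000564834 = 283.54 Hz


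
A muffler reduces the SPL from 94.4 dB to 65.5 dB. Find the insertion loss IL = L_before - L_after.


Insertion loss = SPL without muffler - SPL with muffler
IL = 94.4 - 65.5 = 28.9 dB


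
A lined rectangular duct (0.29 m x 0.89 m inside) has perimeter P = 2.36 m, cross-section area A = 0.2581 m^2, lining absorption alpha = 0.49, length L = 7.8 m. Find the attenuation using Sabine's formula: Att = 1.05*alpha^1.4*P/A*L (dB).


alpha^1.4 = 0.49^1.4 = 0.368362
Attenuation rate = 1.05 * alpha^1.4 * P / A
= 1.05 * 0.368362 * 2.36 / 0.2581 = 3.53662 dB/m
Total Att = 3.53662 * 7.8 = 27.586 dB


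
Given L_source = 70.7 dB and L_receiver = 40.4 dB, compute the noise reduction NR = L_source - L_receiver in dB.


NR = L_source - L_receiver (difference between source and receiving room levels)
NR = 70.7 - 40.4 = 30.3 dB


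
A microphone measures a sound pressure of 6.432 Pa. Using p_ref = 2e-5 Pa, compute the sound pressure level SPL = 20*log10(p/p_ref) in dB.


p / p_ref = 6.432 / 2e-5 = 321600
SPL = 20 * log10(321600) = 110.15 dB


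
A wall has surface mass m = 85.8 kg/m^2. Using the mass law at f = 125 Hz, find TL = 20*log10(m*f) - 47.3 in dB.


m * f = 85.8 * 125 = 10725
20*log10(10725) = 80.6079 dB
TL = 80.6079 - 47.3 = 33.308 dB


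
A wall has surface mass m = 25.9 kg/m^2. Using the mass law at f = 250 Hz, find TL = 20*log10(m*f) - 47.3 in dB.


m * f = 25.9 * 250 = 6475
20*log10(6475) = 76.2248 dB
TL = 76.2248 - 47.3 = 28.925 dB


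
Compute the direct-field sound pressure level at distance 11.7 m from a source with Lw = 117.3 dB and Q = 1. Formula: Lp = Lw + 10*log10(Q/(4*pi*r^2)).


4*pi*r^2 = 4*pi*11.7^2 = 1720.21 m^2
Q / (4*pi*r^2) = 1 / 1720.21 = 0.000581324
Lp = 117.3 + 10*log10(0.000581324) = 84.944 dB


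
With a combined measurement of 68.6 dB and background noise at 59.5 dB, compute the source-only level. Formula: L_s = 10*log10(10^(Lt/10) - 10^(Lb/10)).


10^(68.6/10) = 7.24436e+06
10^(59.5/10) = 891251
Difference = 7.24436e+06 - 891251 = 6.35311e+06
L_source = 10*log10(6.35311e+06) = 68.03 dB


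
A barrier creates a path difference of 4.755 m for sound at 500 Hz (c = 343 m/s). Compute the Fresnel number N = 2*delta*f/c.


N = 2*delta*f/c = 2*delta/lambda, where lambda = c/f
lambda = 343 / 500 = 0.686 m
N = 2 * 4.755 / 0.686 = 13.863


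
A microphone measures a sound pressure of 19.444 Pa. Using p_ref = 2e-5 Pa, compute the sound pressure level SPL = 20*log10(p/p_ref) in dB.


p / p_ref = 19.444 / 2e-5 = 972200
SPL = 20 * log10(972200) = 119.76 dB


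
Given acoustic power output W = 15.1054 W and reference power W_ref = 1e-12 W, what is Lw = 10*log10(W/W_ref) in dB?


W / W_ref = 15.1054 / 1e-12 = 1.51054e+13
Lw = 10 * log10(1.51054e+13) = 131.79 dB


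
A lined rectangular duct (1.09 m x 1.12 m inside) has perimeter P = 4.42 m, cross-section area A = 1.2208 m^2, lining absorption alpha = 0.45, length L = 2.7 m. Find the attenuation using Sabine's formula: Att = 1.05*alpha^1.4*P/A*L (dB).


alpha^1.4 = 0.45^1.4 = 0.326962
Attenuation rate = 1.05 * alpha^1.4 * P / A
= 1.05 * 0.326962 * 4.42 / 1.2208 = 1.24298 dB/m
Total Att = 1.24298 * 2.7 = 3.356 dB


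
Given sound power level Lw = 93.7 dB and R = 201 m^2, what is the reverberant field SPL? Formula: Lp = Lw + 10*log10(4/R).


4/R = 4/201 = 0.0199005
Lp = 93.7 + 10*log10(0.0199005) = 76.689 dB


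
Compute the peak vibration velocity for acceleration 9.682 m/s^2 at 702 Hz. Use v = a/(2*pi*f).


omega = 2*pi*f = 2*pi*702 = 4410.8 rad/s
v = a / omega = 9.682 / 4410.8 = 0.0021951 m/s


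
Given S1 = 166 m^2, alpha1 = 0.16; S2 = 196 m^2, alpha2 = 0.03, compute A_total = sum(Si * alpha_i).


166 * 0.16 = 26.56
196 * 0.03 = 5.88
A_total = 26.56 + 5.88 = 32.44 m^2


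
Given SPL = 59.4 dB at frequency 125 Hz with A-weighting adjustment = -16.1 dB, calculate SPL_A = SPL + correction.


A-weighting table: 125 Hz -> -16.1 dB correction
SPL_A = SPL + correction = 59.4 + (-16.1) = 43.3 dBA


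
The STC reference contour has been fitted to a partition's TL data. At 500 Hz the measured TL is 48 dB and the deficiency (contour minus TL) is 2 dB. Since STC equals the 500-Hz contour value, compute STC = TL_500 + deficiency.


By ASTM E413, STC = value of the fitted reference contour at 500 Hz.
Contour value at 500 Hz = TL_500 + deficiency = 48 + 2 = 50
STC = 50


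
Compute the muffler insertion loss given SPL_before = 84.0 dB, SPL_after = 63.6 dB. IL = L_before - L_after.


Insertion loss = SPL without muffler - SPL with muffler
IL = 84.0 - 63.6 = 20.4 dB


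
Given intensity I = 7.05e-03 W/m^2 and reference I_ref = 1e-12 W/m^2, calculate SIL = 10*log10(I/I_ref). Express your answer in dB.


I / I_ref = 7.05e-03 / 1e-12 = 7.05e+09
SIL = 10 * log10(7.05e+09) = 98.482 dB


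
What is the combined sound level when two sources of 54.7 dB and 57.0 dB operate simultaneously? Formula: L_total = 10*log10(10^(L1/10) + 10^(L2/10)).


10^(54.7/10) = 295121
10^(57.0/10) = 501187
Sum = 295121 + 501187 = 796308
L_total = 10*log10(796308) = 59.011 dB


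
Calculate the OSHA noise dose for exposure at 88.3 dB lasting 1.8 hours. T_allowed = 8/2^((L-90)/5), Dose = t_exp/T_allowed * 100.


T_allowed = 8 / 2^((88.3 - 90)/5) = 10.1261 hr
Dose = 1.8 / 10.1261 * 100 = 17.776 %


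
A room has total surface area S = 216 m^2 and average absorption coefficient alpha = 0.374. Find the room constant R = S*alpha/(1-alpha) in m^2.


R = 216 * 0.374 / (1 - 0.374) = 129.05 m^2


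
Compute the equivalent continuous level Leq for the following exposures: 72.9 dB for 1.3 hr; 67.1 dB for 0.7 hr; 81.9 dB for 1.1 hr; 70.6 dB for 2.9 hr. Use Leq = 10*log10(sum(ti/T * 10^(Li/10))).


T_total = 1.3 + 0.7 + 1.1 + 2.9 = 6.0 hr
(1.3/6.0) * 10^(72.9/10) = 4.22466e+06
(0.7/6.0) * 10^(67.1/10) = 598338
(1.1/6.0) * 10^(81.9/10) = 2.8395e+07
(2.9/6.0) * 10^(70.6/10) = 5.54941e+06
Sum = 4.22466e+06 + 598338 + 2.8395e+07 + 5.54941e+06 = 3.87674e+07
Leq = 10*log10(3.87674e+07) = 75.885 dB


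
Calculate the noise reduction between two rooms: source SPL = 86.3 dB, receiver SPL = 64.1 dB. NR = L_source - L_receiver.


NR = L_source - L_receiver (difference between source and receiving room levels)
NR = 86.3 - 64.1 = 22.2 dB


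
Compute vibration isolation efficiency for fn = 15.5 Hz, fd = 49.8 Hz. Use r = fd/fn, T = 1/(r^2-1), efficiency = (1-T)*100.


r = 49.8 / 15.5 = 3.2129
r^2 - 1 = 3.2129^2 - 1 = 9.32273
T = 1/9.32273 = 0.107265
Efficiency = (1 - 0.107265)*100 = 89.274 %


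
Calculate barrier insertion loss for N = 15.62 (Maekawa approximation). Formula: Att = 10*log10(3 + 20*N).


3 + 20*N = 3 + 20*15.62 = 315.4
Att = 10*log10(315.4) = 24.989 dB


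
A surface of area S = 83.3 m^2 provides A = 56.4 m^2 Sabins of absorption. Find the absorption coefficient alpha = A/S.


Absorption coefficient = absorbed power / incident power
alpha = A / S = 56.4 / 83.3 = 0.67707


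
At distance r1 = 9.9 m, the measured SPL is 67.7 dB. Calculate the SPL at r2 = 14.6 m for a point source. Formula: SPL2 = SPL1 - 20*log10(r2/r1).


r2/r1 = 14.6/9.9 = 1.47475
Correction = 20*log10(1.47475) = 3.37437 dB
SPL2 = 67.7 - 3.37437 = 64.326 dB


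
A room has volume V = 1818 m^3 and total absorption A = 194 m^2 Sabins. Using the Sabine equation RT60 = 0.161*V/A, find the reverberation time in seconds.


RT60 = 0.161 * 1818 / 194 = 1.5088 s


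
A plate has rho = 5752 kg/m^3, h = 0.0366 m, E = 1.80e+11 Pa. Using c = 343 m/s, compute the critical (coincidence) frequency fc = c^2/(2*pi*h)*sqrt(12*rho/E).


12*rho/E = 12*5752/1.80e+11 = 3.83467e-07
sqrt(12*rho/E) = sqrt(3.83467e-07) = 0.000619247
c^2/(2*pi*h) = 343^2/(2*pi*0.0366) = 511596
fc = 511596 * 0.000619247 = 316.8 Hz


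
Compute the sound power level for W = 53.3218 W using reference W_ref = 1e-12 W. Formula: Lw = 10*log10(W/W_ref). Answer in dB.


W / W_ref = 53.3218 / 1e-12 = 5.33218e+13
Lw = 10 * log10(5.33218e+13) = 137.27 dB


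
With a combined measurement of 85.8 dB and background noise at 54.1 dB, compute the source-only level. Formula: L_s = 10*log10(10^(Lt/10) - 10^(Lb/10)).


10^(85.8/10) = 3.80189e+08
10^(54.1/10) = 257040
Difference = 3.80189e+08 - 257040 = 3.79932e+08
L_source = 10*log10(3.79932e+08) = 85.797 dB


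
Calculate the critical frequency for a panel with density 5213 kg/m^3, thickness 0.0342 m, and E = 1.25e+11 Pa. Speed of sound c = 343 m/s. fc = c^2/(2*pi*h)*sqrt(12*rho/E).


12*rho/E = 12*5213/1.25e+11 = 5.00448e-07
sqrt(12*rho/E) = sqrt(5.00448e-07) = 0.000707423
c^2/(2*pi*h) = 343^2/(2*pi*0.0342) = 547498
fc = 547498 * 0.000707423 = 387.31 Hz


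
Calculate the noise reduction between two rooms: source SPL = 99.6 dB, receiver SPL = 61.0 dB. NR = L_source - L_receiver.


NR = L_source - L_receiver (difference between source and receiving room levels)
NR = 99.6 - 61.0 = 38.6 dB


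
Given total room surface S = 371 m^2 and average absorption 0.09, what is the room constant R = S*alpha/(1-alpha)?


R = 371 * 0.09 / (1 - 0.09) = 36.692 m^2


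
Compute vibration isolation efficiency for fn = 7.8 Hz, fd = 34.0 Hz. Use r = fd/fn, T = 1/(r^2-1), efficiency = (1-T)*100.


r = 34.0 / 7.8 = 4.35897
r^2 - 1 = 4.35897^2 - 1 = 18.0006
T = 1/18.0006 = 0.0555537
Efficiency = (1 - 0.0555537)*100 = 94.445 %


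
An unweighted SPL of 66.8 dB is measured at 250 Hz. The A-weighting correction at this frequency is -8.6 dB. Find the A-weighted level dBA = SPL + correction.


A-weighting table: 250 Hz -> -8.6 dB correction
SPL_A = SPL + correction = 66.8 + (-8.6) = 58.2 dBA


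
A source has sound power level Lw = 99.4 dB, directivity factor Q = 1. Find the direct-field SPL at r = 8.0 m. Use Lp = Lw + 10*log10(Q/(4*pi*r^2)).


4*pi*r^2 = 4*pi*8.0^2 = 804.248 m^2
Q / (4*pi*r^2) = 1 / 804.248 = 0.0012434
Lp = 99.4 + 10*log10(0.0012434) = 70.346 dB


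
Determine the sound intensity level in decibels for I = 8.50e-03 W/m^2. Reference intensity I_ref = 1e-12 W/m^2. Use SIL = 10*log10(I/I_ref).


I / I_ref = 8.50e-03 / 1e-12 = 8.5e+09
SIL = 10 * log10(8.5e+09) = 99.294 dB


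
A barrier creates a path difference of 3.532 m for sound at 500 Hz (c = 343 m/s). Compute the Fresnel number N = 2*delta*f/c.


N = 2*delta*f/c = 2*delta/lambda, where lambda = c/f
lambda = 343 / 500 = 0.686 m
N = 2 * 3.532 / 0.686 = 10.297


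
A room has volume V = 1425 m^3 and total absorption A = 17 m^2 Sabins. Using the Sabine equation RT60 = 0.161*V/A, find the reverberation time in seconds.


RT60 = 0.161 * 1425 / 17 = 13.496 s


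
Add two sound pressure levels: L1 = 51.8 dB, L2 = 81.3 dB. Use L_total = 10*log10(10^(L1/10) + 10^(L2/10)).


10^(51.8/10) = 151356
10^(81.3/10) = 1.34896e+08
Sum = 151356 + 1.34896e+08 = 1.35047e+08
L_total = 10*log10(1.35047e+08) = 81.305 dB


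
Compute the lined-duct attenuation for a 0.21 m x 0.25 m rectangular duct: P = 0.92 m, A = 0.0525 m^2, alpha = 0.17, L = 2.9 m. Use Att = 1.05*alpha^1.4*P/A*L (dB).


alpha^1.4 = 0.17^1.4 = 0.0836813
Attenuation rate = 1.05 * alpha^1.4 * P / A
= 1.05 * 0.0836813 * 0.92 / 0.0525 = 1.53974 dB/m
Total Att = 1.53974 * 2.9 = 4.4652 dB


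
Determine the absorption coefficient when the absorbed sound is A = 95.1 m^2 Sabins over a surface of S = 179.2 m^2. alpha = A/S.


Absorption coefficient = absorbed power / incident power
alpha = A / S = 95.1 / 179.2 = 0.53069


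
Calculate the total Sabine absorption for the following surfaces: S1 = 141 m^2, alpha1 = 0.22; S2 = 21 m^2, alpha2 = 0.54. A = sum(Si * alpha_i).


141 * 0.22 = 31.02
21 * 0.54 = 11.34
A_total = 31.02 + 11.34 = 42.36 m^2


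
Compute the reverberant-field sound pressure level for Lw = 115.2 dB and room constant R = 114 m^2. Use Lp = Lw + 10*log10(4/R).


4/R = 4/114 = 0.0350877
Lp = 115.2 + 10*log10(0.0350877) = 100.65 dB


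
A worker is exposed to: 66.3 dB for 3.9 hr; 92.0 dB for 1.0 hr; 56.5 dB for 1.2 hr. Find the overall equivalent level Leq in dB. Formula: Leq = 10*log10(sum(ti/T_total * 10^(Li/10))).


T_total = 3.9 + 1.0 + 1.2 = 6.1 hr
(3.9/6.1) * 10^(66.3/10) = 2.72731e+06
(1.0/6.1) * 10^(92.0/10) = 2.59819e+08
(1.2/6.1) * 10^(56.5/10) = 87872.2
Sum = 2.72731e+06 + 2.59819e+08 + 87872.2 = 2.62634e+08
Leq = 10*log10(2.62634e+08) = 84.194 dB


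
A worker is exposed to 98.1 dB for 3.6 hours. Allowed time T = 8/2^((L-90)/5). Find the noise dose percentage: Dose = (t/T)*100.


T_allowed = 8 / 2^((98.1 - 90)/5) = 2.60268 hr
Dose = 3.6 / 2.60268 * 100 = 138.32 %


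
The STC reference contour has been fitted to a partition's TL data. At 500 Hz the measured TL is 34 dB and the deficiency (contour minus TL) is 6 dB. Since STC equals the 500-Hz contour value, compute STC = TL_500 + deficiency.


By ASTM E413, STC = value of the fitted reference contour at 500 Hz.
Contour value at 500 Hz = TL_500 + deficiency = 34 + 6 = 40
STC = 40


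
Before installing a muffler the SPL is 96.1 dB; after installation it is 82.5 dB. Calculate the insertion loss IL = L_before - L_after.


Insertion loss = SPL without muffler - SPL with muffler
IL = 96.1 - 82.5 = 13.6 dB


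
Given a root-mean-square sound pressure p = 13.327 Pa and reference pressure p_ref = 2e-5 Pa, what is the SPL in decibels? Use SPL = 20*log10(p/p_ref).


p / p_ref = 13.327 / 2e-5 = 666350
SPL = 20 * log10(666350) = 116.47 dB


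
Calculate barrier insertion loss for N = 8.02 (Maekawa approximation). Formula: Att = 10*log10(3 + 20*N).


3 + 20*N = 3 + 20*8.02 = 163.4
Att = 10*log10(163.4) = 22.133 dB


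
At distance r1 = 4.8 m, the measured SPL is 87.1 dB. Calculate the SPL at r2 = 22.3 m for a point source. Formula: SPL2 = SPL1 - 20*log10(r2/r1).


r2/r1 = 22.3/4.8 = 4.64583
Correction = 20*log10(4.64583) = 13.3413 dB
SPL2 = 87.1 - 13.3413 = 73.759 dB


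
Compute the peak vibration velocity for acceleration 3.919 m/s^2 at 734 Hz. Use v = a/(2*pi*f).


omega = 2*pi*f = 2*pi*734 = 4611.86 rad/s
v = a / omega = 3.919 / 4611.86 = 0.00084977 m/s


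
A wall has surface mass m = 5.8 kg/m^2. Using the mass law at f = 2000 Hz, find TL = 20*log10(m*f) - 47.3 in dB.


m * f = 5.8 * 2000 = 11600
20*log10(11600) = 81.2892 dB
TL = 81.2892 - 47.3 = 33.989 dB


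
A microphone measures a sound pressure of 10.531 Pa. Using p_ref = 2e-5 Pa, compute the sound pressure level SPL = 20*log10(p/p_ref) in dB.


p / p_ref = 10.531 / 2e-5 = 526550
SPL = 20 * log10(526550) = 114.43 dB


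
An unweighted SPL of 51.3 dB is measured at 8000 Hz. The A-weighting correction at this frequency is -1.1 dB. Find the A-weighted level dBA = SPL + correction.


A-weighting table: 8000 Hz -> -1.1 dB correction
SPL_A = SPL + correction = 51.3 + (-1.1) = 50.2 dBA


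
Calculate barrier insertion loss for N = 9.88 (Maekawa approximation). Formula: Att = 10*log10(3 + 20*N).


3 + 20*N = 3 + 20*9.88 = 200.6
Att = 10*log10(200.6) = 23.023 dB


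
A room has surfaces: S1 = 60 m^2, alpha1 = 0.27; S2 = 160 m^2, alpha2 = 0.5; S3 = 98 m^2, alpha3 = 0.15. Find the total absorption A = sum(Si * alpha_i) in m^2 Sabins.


60 * 0.27 = 16.2
160 * 0.5 = 80
98 * 0.15 = 14.7
A_total = 16.2 + 80 + 14.7 = 110.9 m^2


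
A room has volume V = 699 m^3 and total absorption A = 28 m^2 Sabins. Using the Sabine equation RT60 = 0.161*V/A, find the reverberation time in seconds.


RT60 = 0.161 * 699 / 28 = 4.0193 s


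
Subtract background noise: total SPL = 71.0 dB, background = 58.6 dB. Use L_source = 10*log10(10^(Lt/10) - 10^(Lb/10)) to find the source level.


10^(71.0/10) = 1.25893e+07
10^(58.6/10) = 724436
Difference = 1.25893e+07 - 724436 = 1.18649e+07
L_source = 10*log10(1.18649e+07) = 70.743 dB


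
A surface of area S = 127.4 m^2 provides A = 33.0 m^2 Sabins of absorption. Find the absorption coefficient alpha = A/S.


Absorption coefficient = absorbed power / incident power
alpha = A / S = 33.0 / 127.4 = 0.25903


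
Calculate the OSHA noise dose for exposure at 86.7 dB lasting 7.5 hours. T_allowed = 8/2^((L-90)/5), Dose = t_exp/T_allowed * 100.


T_allowed = 8 / 2^((86.7 - 90)/5) = 12.6407 hr
Dose = 7.5 / 12.6407 * 100 = 59.332 %


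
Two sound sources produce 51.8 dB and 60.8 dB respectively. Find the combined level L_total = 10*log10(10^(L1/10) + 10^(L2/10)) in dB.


10^(51.8/10) = 151356
10^(60.8/10) = 1.20226e+06
Sum = 151356 + 1.20226e+06 = 1.35362e+06
L_total = 10*log10(1.35362e+06) = 61.315 dB


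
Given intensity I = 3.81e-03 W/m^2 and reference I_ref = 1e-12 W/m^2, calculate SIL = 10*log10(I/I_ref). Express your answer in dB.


I / I_ref = 3.81e-03 / 1e-12 = 3.81e+09
SIL = 10 * log10(3.81e+09) = 95.809 dB


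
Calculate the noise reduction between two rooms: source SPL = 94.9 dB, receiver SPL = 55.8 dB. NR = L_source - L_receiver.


NR = L_source - L_receiver (difference between source and receiving room levels)
NR = 94.9 - 55.8 = 39.1 dB


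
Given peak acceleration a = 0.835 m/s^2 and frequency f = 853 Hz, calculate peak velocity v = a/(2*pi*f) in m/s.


omega = 2*pi*f = 2*pi*853 = 5359.56 rad/s
v = a / omega = 0.835 / 5359.56 = 0.0001558 m/s


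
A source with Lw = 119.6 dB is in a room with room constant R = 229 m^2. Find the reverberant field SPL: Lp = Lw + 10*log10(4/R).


4/R = 4/229 = 0.0174672
Lp = 119.6 + 10*log10(0.0174672) = 102.02 dB


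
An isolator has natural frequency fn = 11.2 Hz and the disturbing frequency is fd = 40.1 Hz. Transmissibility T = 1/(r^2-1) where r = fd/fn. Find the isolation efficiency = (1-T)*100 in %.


r = 40.1 / 11.2 = 3.58036
r^2 - 1 = 3.58036^2 - 1 = 11.819
T = 1/11.819 = 0.0846095
Efficiency = (1 - 0.0846095)*100 = 91.539 %


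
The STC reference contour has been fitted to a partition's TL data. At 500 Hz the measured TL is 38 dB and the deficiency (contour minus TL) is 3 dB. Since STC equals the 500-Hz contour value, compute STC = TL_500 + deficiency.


By ASTM E413, STC = value of the fitted reference contour at 500 Hz.
Contour value at 500 Hz = TL_500 + deficiency = 38 + 3 = 41
STC = 41


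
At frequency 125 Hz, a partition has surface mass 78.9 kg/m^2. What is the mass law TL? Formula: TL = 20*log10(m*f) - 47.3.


m * f = 78.9 * 125 = 9862.5
20*log10(9862.5) = 79.8797 dB
TL = 79.8797 - 47.3 = 32.58 dB


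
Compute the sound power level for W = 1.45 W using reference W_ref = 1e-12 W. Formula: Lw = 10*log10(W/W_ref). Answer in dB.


W / W_ref = 1.45 / 1e-12 = 1.45e+12
Lw = 10 * log10(1.45e+12) = 121.61 dB


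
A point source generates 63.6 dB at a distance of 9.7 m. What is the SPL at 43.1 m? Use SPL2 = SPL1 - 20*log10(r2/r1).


r2/r1 = 43.1/9.7 = 4.4433
Correction = 20*log10(4.4433) = 12.9541 dB
SPL2 = 63.6 - 12.9541 = 50.646 dB


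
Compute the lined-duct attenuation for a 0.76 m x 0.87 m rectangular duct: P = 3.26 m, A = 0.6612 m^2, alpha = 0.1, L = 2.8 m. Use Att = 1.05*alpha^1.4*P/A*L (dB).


alpha^1.4 = 0.1^1.4 = 0.0398107
Attenuation rate = 1.05 * alpha^1.4 * P / A
= 1.05 * 0.0398107 * 3.26 / 0.6612 = 0.206098 dB/m
Total Att = 0.206098 * 2.8 = 0.57707 dB


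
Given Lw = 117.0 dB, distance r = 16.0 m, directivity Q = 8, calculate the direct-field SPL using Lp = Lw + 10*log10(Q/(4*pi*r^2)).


4*pi*r^2 = 4*pi*16.0^2 = 3216.99 m^2
Q / (4*pi*r^2) = 8 / 3216.99 = 0.0024868
Lp = 117.0 + 10*log10(0.0024868) = 90.956 dB


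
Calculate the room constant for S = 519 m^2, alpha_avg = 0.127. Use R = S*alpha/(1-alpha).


R = 519 * 0.127 / (1 - 0.127) = 75.502 m^2


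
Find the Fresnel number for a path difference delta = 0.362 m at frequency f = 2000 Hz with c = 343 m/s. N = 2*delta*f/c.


N = 2*delta*f/c = 2*delta/lambda, where lambda = c/f
lambda = 343 / 2000 = 0.1715 m
N = 2 * 0.362 / 0.1715 = 4.2216


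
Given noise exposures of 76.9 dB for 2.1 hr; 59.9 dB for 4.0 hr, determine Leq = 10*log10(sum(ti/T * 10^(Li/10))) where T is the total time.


T_total = 2.1 + 4.0 = 6.1 hr
(2.1/6.1) * 10^(76.9/10) = 1.68612e+07
(4.0/6.1) * 10^(59.9/10) = 640811
Sum = 1.68612e+07 + 640811 = 1.7502e+07
Leq = 10*log10(1.7502e+07) = 72.431 dB


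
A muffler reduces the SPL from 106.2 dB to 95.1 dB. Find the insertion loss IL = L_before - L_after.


Insertion loss = SPL without muffler - SPL with muffler
IL = 106.2 - 95.1 = 11.1 dB


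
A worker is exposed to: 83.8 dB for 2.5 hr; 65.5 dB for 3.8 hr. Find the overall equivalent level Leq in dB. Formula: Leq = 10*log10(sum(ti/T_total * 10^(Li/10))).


T_total = 2.5 + 3.8 = 6.3 hr
(2.5/6.3) * 10^(83.8/10) = 9.51918e+07
(3.8/6.3) * 10^(65.5/10) = 2.14014e+06
Sum = 9.51918e+07 + 2.14014e+06 = 9.73319e+07
Leq = 10*log10(9.73319e+07) = 79.883 dB


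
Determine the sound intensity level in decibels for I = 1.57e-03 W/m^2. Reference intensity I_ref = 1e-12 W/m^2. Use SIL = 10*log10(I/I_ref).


I / I_ref = 1.57e-03 / 1e-12 = 1.57e+09
SIL = 10 * log10(1.57e+09) = 91.959 dB


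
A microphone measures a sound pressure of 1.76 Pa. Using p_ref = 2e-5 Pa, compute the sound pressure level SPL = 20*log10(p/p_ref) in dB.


p / p_ref = 1.76 / 2e-5 = 88000
SPL = 20 * log10(88000) = 98.89 dB


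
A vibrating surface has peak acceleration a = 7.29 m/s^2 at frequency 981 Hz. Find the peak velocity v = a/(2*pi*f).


omega = 2*pi*f = 2*pi*981 = 6163.8 rad/s
v = a / omega = 7.29 / 6163.8 = 0.0011827 m/s


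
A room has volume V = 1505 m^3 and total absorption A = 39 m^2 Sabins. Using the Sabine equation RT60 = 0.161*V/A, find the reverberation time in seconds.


RT60 = 0.161 * 1505 / 39 = 6.2129 s


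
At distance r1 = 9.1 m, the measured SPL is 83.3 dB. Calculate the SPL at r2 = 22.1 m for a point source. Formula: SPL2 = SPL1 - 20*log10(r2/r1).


r2/r1 = 22.1/9.1 = 2.42857
Correction = 20*log10(2.42857) = 7.70701 dB
SPL2 = 83.3 - 7.70701 = 75.593 dB


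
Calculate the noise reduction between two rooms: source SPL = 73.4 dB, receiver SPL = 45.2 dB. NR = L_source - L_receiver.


NR = L_source - L_receiver (difference between source and receiving room levels)
NR = 73.4 - 45.2 = 28.2 dB


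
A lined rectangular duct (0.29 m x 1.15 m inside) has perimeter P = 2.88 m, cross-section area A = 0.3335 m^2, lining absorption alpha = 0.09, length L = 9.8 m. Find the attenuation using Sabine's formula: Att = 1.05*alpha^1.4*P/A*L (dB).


alpha^1.4 = 0.09^1.4 = 0.034351
Attenuation rate = 1.05 * alpha^1.4 * P / A
= 1.05 * 0.034351 * 2.88 / 0.3335 = 0.311477 dB/m
Total Att = 0.311477 * 9.8 = 3.0525 dB


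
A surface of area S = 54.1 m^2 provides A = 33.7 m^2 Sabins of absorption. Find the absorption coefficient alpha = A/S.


Absorption coefficient = absorbed power / incident power
alpha = A / S = 33.7 / 54.1 = 0.62292


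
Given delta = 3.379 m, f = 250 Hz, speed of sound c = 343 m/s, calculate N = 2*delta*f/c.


N = 2*delta*f/c = 2*delta/lambda, where lambda = c/f
lambda = 343 / 250 = 1.372 m
N = 2 * 3.379 / 1.372 = 4.9257


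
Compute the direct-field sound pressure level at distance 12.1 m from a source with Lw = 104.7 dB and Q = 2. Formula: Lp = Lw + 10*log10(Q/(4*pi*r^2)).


4*pi*r^2 = 4*pi*12.1^2 = 1839.84 m^2
Q / (4*pi*r^2) = 2 / 1839.84 = 0.00108705
Lp = 104.7 + 10*log10(0.00108705) = 75.062 dB


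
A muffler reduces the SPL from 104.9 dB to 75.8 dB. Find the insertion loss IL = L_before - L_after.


Insertion loss = SPL without muffler - SPL with muffler
IL = 104.9 - 75.8 = 29.1 dB


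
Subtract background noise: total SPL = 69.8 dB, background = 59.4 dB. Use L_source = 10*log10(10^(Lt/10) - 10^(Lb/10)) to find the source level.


10^(69.8/10) = 9.54993e+06
10^(59.4/10) = 870964
Difference = 9.54993e+06 - 870964 = 8.67897e+06
L_source = 10*log10(8.67897e+06) = 69.385 dB


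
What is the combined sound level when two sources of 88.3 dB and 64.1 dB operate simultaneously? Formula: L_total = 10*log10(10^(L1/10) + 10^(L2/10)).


10^(88.3/10) = 6.76083e+08
10^(64.1/10) = 2.5704e+06
Sum = 6.76083e+08 + 2.5704e+06 = 6.78653e+08
L_total = 10*log10(6.78653e+08) = 88.316 dB


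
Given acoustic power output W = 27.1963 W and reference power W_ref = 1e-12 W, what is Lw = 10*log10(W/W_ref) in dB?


W / W_ref = 27.1963 / 1e-12 = 2.71963e+13
Lw = 10 * log10(2.71963e+13) = 134.35 dB


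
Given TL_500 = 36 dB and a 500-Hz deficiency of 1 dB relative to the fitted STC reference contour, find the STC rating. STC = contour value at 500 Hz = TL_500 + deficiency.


By ASTM E413, STC = value of the fitted reference contour at 500 Hz.
Contour value at 500 Hz = TL_500 + deficiency = 36 + 1 = 37
STC = 37


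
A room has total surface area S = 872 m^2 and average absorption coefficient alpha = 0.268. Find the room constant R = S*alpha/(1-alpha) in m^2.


R = 872 * 0.268 / (1 - 0.268) = 319.26 m^2


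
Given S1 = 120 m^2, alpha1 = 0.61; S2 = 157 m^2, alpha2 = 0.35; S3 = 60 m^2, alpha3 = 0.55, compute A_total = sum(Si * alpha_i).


120 * 0.61 = 73.2
157 * 0.35 = 54.95
60 * 0.55 = 33
A_total = 73.2 + 54.95 + 33 = 161.15 m^2


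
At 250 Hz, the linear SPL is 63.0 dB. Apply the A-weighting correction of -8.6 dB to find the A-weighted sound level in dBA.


A-weighting table: 250 Hz -> -8.6 dB correction
SPL_A = SPL + correction = 63.0 + (-8.6) = 54.4 dBA


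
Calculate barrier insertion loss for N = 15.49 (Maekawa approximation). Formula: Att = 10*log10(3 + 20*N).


3 + 20*N = 3 + 20*15.49 = 312.8
Att = 10*log10(312.8) = 24.953 dB


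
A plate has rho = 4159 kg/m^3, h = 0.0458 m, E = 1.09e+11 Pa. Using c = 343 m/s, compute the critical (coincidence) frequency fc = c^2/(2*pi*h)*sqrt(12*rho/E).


12*rho/E = 12*4159/1.09e+11 = 4.57872e-07
sqrt(12*rho/E) = sqrt(4.57872e-07) = 0.000676662
c^2/(2*pi*h) = 343^2/(2*pi*0.0458) = 408830
fc = 408830 * 0.000676662 = 276.64 Hz


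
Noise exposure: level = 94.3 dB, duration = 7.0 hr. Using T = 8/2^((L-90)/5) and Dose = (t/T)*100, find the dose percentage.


T_allowed = 8 / 2^((94.3 - 90)/5) = 4.40762 hr
Dose = 7.0 / 4.40762 * 100 = 158.82 %


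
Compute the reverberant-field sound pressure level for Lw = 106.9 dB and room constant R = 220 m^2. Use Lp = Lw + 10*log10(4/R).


4/R = 4/220 = 0.0181818
Lp = 106.9 + 10*log10(0.0181818) = 89.496 dB


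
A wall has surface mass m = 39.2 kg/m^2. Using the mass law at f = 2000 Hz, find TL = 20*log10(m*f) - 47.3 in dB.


m * f = 39.2 * 2000 = 78400
20*log10(78400) = 97.8863 dB
TL = 97.8863 - 47.3 = 50.586 dB


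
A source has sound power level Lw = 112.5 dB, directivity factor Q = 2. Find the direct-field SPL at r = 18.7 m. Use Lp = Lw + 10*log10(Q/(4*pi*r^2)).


4*pi*r^2 = 4*pi*18.7^2 = 4394.33 m^2
Q / (4*pi*r^2) = 2 / 4394.33 = 0.000455132
Lp = 112.5 + 10*log10(0.000455132) = 79.081 dB


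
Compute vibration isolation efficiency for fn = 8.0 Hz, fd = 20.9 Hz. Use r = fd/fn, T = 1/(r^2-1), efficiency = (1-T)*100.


r = 20.9 / 8.0 = 2.6125
r^2 - 1 = 2.6125^2 - 1 = 5.82516
T = 1/5.82516 = 0.171669
Efficiency = (1 - 0.171669)*100 = 82.833 %


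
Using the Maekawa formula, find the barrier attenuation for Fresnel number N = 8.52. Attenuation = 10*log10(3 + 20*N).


3 + 20*N = 3 + 20*8.52 = 173.4
Att = 10*log10(173.4) = 22.39 dB


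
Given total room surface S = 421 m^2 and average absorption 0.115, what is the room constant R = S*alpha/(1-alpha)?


R = 421 * 0.115 / (1 - 0.115) = 54.706 m^2


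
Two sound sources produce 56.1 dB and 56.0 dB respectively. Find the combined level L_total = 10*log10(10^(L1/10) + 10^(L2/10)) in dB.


10^(56.1/10) = 407380
10^(56.0/10) = 398107
Sum = 407380 + 398107 = 805487
L_total = 10*log10(805487) = 59.061 dB


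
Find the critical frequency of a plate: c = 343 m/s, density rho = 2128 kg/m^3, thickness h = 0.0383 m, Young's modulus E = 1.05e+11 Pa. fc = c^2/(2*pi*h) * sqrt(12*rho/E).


12*rho/E = 12*2128/1.05e+11 = 2.432e-07
sqrt(12*rho/E) = sqrt(2.432e-07) = 0.000493153
c^2/(2*pi*h) = 343^2/(2*pi*0.0383) = 488888
fc = 488888 * 0.000493153 = 241.1 Hz


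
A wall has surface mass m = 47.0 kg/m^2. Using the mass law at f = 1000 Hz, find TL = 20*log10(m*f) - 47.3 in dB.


m * f = 47.0 * 1000 = 47000
20*log10(47000) = 93.442 dB
TL = 93.442 - 47.3 = 46.142 dB
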